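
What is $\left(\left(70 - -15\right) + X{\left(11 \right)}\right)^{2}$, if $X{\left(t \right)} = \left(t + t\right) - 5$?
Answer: $10404$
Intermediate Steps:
$X{\left(t \right)} = -5 + 2 t$ ($X{\left(t \right)} = 2 t - 5 = -5 + 2 t$)
$\left(\left(70 - -15\right) + X{\left(11 \right)}\right)^{2} = \left(\left(70 - -15\right) + \left(-5 + 2 \cdot 11\right)\right)^{2} = \left(\left(70 + 15\right) + \left(-5 + 22\right)\right)^{2} = \left(85 + 17\right)^{2} = 102^{2} = 10404$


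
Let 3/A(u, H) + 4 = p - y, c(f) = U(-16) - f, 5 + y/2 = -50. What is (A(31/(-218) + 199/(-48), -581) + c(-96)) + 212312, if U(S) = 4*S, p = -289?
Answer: 12952983/61 ≈ 2.1234e+5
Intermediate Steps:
y = -110 (y = -10 + 2*(-50) = -10 - 100 = -110)
c(f) = -64 - f (c(f) = 4*(-16) - f = -64 - f)
A(u, H) = -1/61 (A(u, H) = 3/(-4 + (-289 - 1*(-110))) = 3/(-4 + (-289 + 110)) = 3/(-4 - 179) = 3/(-183) = 3*(-1/183) = -1/61)
(A(31/(-218) + 199/(-48), -581) + c(-96)) + 212312 = (-1/61 + (-64 - 1*(-96))) + 212312 = (-1/61 + (-64 + 96)) + 212312 = (-1/61 + 32) + 212312 = 1951/61 + 212312 = 12952983/61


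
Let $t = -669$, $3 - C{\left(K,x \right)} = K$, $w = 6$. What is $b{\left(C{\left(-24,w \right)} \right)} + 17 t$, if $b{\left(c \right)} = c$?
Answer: $-11346$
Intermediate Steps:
$C{\left(K,x \right)} = 3 - K$
$b{\left(C{\left(-24,w \right)} \right)} + 17 t = \left(3 - -24\right) + 17 \left(-669\right) = \left(3 + 24\right) - 11373 = 27 - 11373 = -11346$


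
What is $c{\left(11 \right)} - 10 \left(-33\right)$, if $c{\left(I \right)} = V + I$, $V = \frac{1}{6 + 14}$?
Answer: $\frac{6821}{20} \approx 341.05$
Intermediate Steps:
$V = \frac{1}{20} \approx 0.05$
$c{\left(I \right)} = \frac{1}{20} + I$
$c{\left(11 \right)} - 10 \left(-33\right) = \left(\frac{1}{20} + 11\right) - 10 \left(-33\right) = \frac{221}{20} - -330 = \frac{221}{20} + 330 = \frac{6821}{20}$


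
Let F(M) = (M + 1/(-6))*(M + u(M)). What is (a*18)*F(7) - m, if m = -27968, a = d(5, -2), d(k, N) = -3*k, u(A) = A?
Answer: 2138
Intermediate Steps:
F(M) = 2*M*(-⅙ + M) (F(M) = (M + 1/(-6))*(M + M) = (M - ⅙)*(2*M) = (-⅙ + M)*(2*M) = 2*M*(-⅙ + M))
a = -15 (a = -3*5 = -15)
(a*18)*F(7) - m = (-15*18)*((⅓)*7*(-1 + 6*7)) - 1*(-27968) = -90*7*(-1 + 42) + 27968 = -90*7*41 + 27968 = -270*287/3 + 27968 = -25830 + 27968 = 2138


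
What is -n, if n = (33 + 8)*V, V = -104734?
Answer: 4294094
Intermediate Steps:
n = -4294094 (n = (33 + 8)*(-104734) = 41*(-104734) = -4294094)
-n = -1*(-4294094) = 4294094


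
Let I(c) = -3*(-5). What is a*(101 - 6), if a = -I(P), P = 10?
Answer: -1425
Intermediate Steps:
I(c) = 15
a = -15 (a = -1*15 = -15)
a*(101 - 6) = -15*(101 - 6) = -15*95 = -1425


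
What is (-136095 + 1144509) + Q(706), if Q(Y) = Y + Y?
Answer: 1009826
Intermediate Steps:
Q(Y) = 2*Y
(-136095 + 1144509) + Q(706) = (-136095 + 1144509) + 2*706 = 1008414 + 1412 = 1009826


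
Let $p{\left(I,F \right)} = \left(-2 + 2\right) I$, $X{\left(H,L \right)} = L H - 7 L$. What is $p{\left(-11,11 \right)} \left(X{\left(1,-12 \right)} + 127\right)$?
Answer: $0$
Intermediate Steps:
$X{\left(H,L \right)} = - 7 L + H L$ ($X{\left(H,L \right)} = H L - 7 L = - 7 L + H L$)
$p{\left(I,F \right)} = 0$ ($p{\left(I,F \right)} = 0 I = 0$)
$p{\left(-11,11 \right)} \left(X{\left(1,-12 \right)} + 127\right) = 0 \left(- 12 \left(-7 + 1\right) + 127\right) = 0 \left(\left(-12\right) \left(-6\right) + 127\right) = 0 \left(72 + 127\right) = 0 \cdot 199 = 0$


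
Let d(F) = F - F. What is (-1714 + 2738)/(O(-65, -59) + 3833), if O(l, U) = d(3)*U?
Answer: 1024/3833 ≈ 0.26715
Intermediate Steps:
d(F) = 0
O(l, U) = 0 (O(l, U) = 0*U = 0)
(-1714 + 2738)/(O(-65, -59) + 3833) = (-1714 + 2738)/(0 + 3833) = 1024/3833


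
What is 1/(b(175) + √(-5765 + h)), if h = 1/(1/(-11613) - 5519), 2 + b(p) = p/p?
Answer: -64092148/369555336981 - 2*I*√5920371887135217821/369555336981 ≈ -0.00017343 - 0.013168*I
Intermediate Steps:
b(p) = -1 (b(p) = -2 + p/p = -2 + 1 = -1)
h = -11613/64092148 (h = 1/(-1/11613 - 5519) = 1/(-64092148/11613) = -11613/64092148 ≈ -0.00018119)
1/(b(175) + √(-5765 + h)) = 1/(-1 + √(-5765 - 11613/64092148)) = 1/(-1 + √(-369491244833/64092148)) = 1/(-1 + I*√5920371887135217821/32046074)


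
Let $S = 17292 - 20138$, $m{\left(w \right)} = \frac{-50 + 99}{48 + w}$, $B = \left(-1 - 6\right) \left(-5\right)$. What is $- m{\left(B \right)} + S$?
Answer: $- \frac{236267}{83} \approx -2846.6$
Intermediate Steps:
$B = 35$ ($B = \left(-7\right) \left(-5\right) = 35$)
$m{\left(w \right)} = \frac{49}{48 + w}$
$S = -2846$ ($S = 17292 - 20138 = -2846$)
$- m{\left(B \right)} + S = - \frac{49}{48 + 35} - 2846 = - \frac{49}{83} - 2846 = - \frac{236267}{83}$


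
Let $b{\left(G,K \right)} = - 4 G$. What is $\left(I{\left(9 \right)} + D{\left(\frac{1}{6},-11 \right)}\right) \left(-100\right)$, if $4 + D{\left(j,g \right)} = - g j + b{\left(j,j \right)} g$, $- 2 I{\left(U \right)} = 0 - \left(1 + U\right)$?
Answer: $- \frac{3050}{3} \approx -1016.7$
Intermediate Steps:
$I{\left(U \right)} = \frac{1}{2} + \frac{U}{2}$ ($I{\left(U \right)} = - \frac{0 - \left(1 + U\right)}{2} = - \frac{-1 - U}{2} = \frac{1}{2} + \frac{U}{2}$)
$D{\left(j,g \right)} = -4 - 5 g j$ ($D{\left(j,g \right)} = -4 + \left(- g j + - 4 j g\right) = -4 - 5 g j$)
$\left(I{\left(9 \right)} + D{\left(\frac{1}{6},-11 \right)}\right) \left(-100\right) = \left(\left(\frac{1}{2} + \frac{1}{2} \cdot 9\right) - \left(4 - \frac{55}{6}\right)\right) \left(-100\right) = \left(\left(\frac{1}{2} + \frac{9}{2}\right) - \left(4 - \frac{55}{6}\right)\right) \left(-100\right) = \left(5 + \left(-4 + \frac{55}{6}\right)\right) \left(-100\right) = \left(5 + \frac{31}{6}\right) \left(-100\right) = \frac{61}{6} \left(-100\right) = - \frac{3050}{3}$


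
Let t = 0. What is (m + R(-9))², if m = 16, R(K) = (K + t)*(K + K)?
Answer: 31684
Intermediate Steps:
R(K) = 2*K² (R(K) = (K + 0)*(K + K) = K*(2*K) = 2*K²)
(m + R(-9))² = (16 + 2*(-9)²)² = (16 + 2*81)² = (16 + 162)² = 178² = 31684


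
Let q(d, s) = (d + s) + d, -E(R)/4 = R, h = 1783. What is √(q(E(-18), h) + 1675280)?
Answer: √1677207 ≈ 1295.1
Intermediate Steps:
E(R) = -4*R
q(d, s) = s + 2*d
√(q(E(-18), h) + 1675280) = √((1783 + 2*(-4*(-18))) + 1675280) = √((1783 + 2*72) + 1675280) = √((1783 + 144) + 1675280) = √(1927 + 1675280) = √1677207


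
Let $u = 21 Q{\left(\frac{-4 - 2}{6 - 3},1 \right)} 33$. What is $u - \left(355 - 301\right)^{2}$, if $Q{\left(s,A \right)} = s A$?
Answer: $-4302$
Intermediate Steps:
$Q{\left(s,A \right)} = A s$
$u = -1386$ ($u = 21 \cdot 1 \frac{-4 - 2}{6 - 3} \cdot 33 = 21 \cdot 1 \left(- \frac{6}{3}\right) 33 = 21 \cdot 1 \left(\left(-6\right) \frac{1}{3}\right) 33 = 21 \cdot 1 \left(-2\right) 33 = 21 \left(-2\right) 33 = \left(-42\right) 33 = -1386$)
$u - \left(355 - 301\right)^{2} = -1386 - \left(355 - 301\right)^{2} = -1386 - 54^{2} = -1386 - 2916 = -4302$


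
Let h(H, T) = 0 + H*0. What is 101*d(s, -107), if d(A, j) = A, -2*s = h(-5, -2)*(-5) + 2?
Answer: -101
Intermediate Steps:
h(H, T) = 0 (h(H, T) = 0 + 0 = 0)
s = -1 (s = -(0*(-5) + 2)/2 = -(0 + 2)/2 = -1/2*2 = -1)
101*d(s, -107) = 101*(-1) = -101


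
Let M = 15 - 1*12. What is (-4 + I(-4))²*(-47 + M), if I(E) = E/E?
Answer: -396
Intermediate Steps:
I(E) = 1
M = 3 (M = 15 - 12 = 3)
(-4 + I(-4))²*(-47 + M) = (-4 + 1)²*(-47 + 3) = (-3)²*(-44) = 9*(-44) = -396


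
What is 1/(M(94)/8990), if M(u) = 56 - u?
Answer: -4495/19 ≈ -236.58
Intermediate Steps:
1/(M(94)/8990) = 1/((56 - 1*94)/8990) = 1/((56 - 94)*(1/8990)) = 1/(-38*1/8990) = 1/(-19/4495) = -4495/19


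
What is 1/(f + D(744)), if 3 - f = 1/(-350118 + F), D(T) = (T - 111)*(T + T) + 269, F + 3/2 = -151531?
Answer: 1003301/945286122978 ≈ 1.0614e-6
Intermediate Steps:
F = -303065/2 (F = -3/2 - 151531 = -303065/2 ≈ -1.5153e+5)
D(T) = 269 + 2*T*(-111 + T) (D(T) = (-111 + T)*(2*T) + 269 = 2*T*(-111 + T) + 269 = 269 + 2*T*(-111 + T))
f = 3009905/1003301 (f = 3 - 1/(-350118 - 303065/2) = 3 - 1/(-1003301/2) = 3 - 1*(-2/1003301) = 3 + 2/1003301 = 3009905/1003301 ≈ 3.0000)
1/(f + D(744)) = 1/(3009905/1003301 + (269 - 222*744 + 2*744²)) = 1/(3009905/1003301 + (269 - 165168 + 2*553536)) = 1/(3009905/1003301 + (269 - 165168 + 1107072)) = 1/(3009905/1003301 + 942173) = 1/(945286122978/1003301) = 1003301/945286122978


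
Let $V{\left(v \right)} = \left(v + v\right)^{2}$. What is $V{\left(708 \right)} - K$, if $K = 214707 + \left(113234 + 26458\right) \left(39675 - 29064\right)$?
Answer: $-1480481463$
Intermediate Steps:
$V{\left(v \right)} = 4 v^{2}$ ($V{\left(v \right)} = \left(2 v\right)^{2} = 4 v^{2}$)
$K = 1482486519$ ($K = 214707 + 139692 \cdot 10611 = 214707 + 1482271812 = 1482486519$)
$V{\left(708 \right)} - K = 4 \cdot 708^{2} - 1482486519 = 4 \cdot 501264 - 1482486519 = 2005056 - 1482486519 = -1480481463$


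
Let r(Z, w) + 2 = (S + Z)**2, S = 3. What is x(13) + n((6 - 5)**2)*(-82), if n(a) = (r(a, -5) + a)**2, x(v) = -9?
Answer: -18459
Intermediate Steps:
r(Z, w) = -2 + (3 + Z)**2
n(a) = (-2 + a + (3 + a)**2)**2 (n(a) = ((-2 + (3 + a)**2) + a)**2 = (-2 + a + (3 + a)**2)**2)
x(13) + n((6 - 5)**2)*(-82) = -9 + (-2 + (6 - 5)**2 + (3 + (6 - 5)**2)**2)**2*(-82) = -9 + (-2 + 1**2 + (3 + 1**2)**2)**2*(-82) = -9 + (-2 + 1 + (3 + 1)**2)**2*(-82) = -9 + (-2 + 1 + 4**2)**2*(-82) = -9 + (-2 + 1 + 16)**2*(-82) = -9 + 15**2*(-82) = -9 + 225*(-82) = -9 - 18450 = -18459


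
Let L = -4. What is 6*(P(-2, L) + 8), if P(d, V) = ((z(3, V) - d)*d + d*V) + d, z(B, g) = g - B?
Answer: 144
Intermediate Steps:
P(d, V) = d + V*d + d*(-3 + V - d) (P(d, V) = (((V - 1*3) - d)*d + d*V) + d = (((V - 3) - d)*d + V*d) + d = (((-3 + V) - d)*d + V*d) + d = ((-3 + V - d)*d + V*d) + d = (d*(-3 + V - d) + V*d) + d = (V*d + d*(-3 + V - d)) + d = d + V*d + d*(-3 + V - d))
6*(P(-2, L) + 8) = 6*(-2*(-2 - 1*(-2) + 2*(-4)) + 8) = 6*(-2*(-2 + 2 - 8) + 8) = 6*(-2*(-8) + 8) = 6*(16 + 8) = 6*24 = 144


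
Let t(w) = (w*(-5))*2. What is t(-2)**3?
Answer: 8000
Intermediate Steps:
t(w) = -10*w (t(w) = -5*w*2 = -10*w)
t(-2)**3 = (-10*(-2))**3 = 20**3 = 8000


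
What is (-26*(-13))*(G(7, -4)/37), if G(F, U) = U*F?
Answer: -9464/37 ≈ -255.78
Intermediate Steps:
G(F, U) = F*U
(-26*(-13))*(G(7, -4)/37) = (-26*(-13))*((7*(-4))/37) = 338*(-28*1/37) = 338*(-28/37) = -9464/37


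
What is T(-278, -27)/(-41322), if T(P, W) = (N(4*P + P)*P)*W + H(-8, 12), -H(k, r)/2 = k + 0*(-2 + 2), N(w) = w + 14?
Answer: 5164120/20661 ≈ 249.95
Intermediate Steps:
N(w) = 14 + w
H(k, r) = -2*k (H(k, r) = -2*(k + 0*(-2 + 2)) = -2*(k + 0*0) = -2*(k + 0) = -2*k)
T(P, W) = 16 + P*W*(14 + 5*P) (T(P, W) = ((14 + (4*P + P))*P)*W - 2*(-8) = ((14 + 5*P)*P)*W + 16 = (P*(14 + 5*P))*W + 16 = P*W*(14 + 5*P) + 16 = 16 + P*W*(14 + 5*P))
T(-278, -27)/(-41322) = (16 - 278*(-27)*(14 + 5*(-278)))/(-41322) = (16 - 278*(-27)*(14 - 1390))*(-1/41322) = (16 - 278*(-27)*(-1376))*(-1/41322) = (16 - 10328256)*(-1/41322) = -10328240*(-1/41322) = 5164120/20661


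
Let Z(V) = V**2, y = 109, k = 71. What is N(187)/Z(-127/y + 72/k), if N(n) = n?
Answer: 11199826627/1366561 ≈ 8195.6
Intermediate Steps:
N(187)/Z(-127/y + 72/k) = 187/((-127/109 + 72/71)**2) = 187/((-1169/7739)**2) = 187/(1366561/59892121) = 187*(59892121/1366561) = 11199826627/1366561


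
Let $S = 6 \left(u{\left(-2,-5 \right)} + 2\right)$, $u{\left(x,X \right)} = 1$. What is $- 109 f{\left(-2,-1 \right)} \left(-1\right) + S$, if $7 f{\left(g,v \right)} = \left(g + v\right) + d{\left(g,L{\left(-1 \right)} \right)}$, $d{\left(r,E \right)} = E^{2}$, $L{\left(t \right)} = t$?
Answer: $- \frac{92}{7} \approx -13.143$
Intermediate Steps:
$f{\left(g,v \right)} = \frac{1}{7} + \frac{g}{7} + \frac{v}{7}$ ($f{\left(g,v \right)} = \frac{\left(g + v\right) + \left(-1\right)^{2}}{7} = \frac{\left(g + v\right) + 1}{7} = \frac{1 + g + v}{7} = \frac{1}{7} + \frac{g}{7} + \frac{v}{7}$)
$S = 18$ ($S = 6 \left(1 + 2\right) = 6 \cdot 3 = 18$)
$- 109 f{\left(-2,-1 \right)} \left(-1\right) + S = - 109 \left(\frac{1}{7} + \frac{1}{7} \left(-2\right) + \frac{1}{7} \left(-1\right)\right) \left(-1\right) + 18 = - 109 \left(\frac{1}{7} - \frac{2}{7} - \frac{1}{7}\right) \left(-1\right) + 18 = - 109 \left(\left(- \frac{2}{7}\right) \left(-1\right)\right) + 18 = \left(-109\right) \frac{2}{7} + 18 = - \frac{218}{7} + 18 = - \frac{92}{7}$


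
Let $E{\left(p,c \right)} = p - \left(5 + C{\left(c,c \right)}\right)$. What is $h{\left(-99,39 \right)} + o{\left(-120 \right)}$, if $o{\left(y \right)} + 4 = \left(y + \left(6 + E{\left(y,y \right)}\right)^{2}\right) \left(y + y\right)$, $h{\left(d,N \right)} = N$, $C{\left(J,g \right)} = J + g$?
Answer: $-3485005$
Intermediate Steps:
$E{\left(p,c \right)} = -5 + p - 2 c$ ($E{\left(p,c \right)} = p - \left(5 + \left(c + c\right)\right) = p - \left(5 + 2 c\right) = -5 + p - 2 c$)
$o{\left(y \right)} = -4 + 2 y \left(y + \left(1 - y\right)^{2}\right)$ ($o{\left(y \right)} = -4 + \left(y + \left(6 - \left(5 + y\right)\right)^{2}\right) \left(y + y\right) = -4 + \left(y + \left(6 - \left(5 + y\right)\right)^{2}\right) 2 y = -4 + \left(y + \left(1 - y\right)^{2}\right) 2 y = -4 + 2 y \left(y + \left(1 - y\right)^{2}\right)$)
$h{\left(-99,39 \right)} + o{\left(-120 \right)} = 39 + \left(-4 - 2 \left(-120\right)^{2} + 2 \left(-120\right) + 2 \left(-120\right)^{3}\right) = 39 - 3485044 = -3485005$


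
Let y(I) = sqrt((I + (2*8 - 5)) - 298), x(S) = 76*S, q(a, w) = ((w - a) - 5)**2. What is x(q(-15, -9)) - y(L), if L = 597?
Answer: 76 - sqrt(310) ≈ 58.393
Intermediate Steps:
q(a, w) = (-5 + w - a)**2
y(I) = sqrt(-287 + I) (y(I) = sqrt((I + (16 - 5)) - 298) = sqrt((I + 11) - 298) = sqrt((11 + I) - 298) = sqrt(-287 + I))
x(q(-15, -9)) - y(L) = 76*(5 - 15 - 1*(-9))**2 - sqrt(-287 + 597) = 76*(5 - 15 + 9)**2 - sqrt(310) = 76*(-1)**2 - sqrt(310) = 76*1 - sqrt(310) = 76 - sqrt(310)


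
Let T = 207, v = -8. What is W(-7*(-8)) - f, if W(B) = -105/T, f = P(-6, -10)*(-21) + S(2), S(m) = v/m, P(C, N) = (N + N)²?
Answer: 579841/69 ≈ 8403.5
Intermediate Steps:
P(C, N) = 4*N² (P(C, N) = (2*N)² = 4*N²)
S(m) = -8/m
f = -8404 (f = (4*(-10)²)*(-21) - 8/2 = (4*100)*(-21) - 8*½ = 400*(-21) - 4 = -8400 - 4 = -8404)
W(B) = -35/69 (W(B) = -105/207 = -105*1/207 = -35/69)
W(-7*(-8)) - f = -35/69 - 1*(-8404) = -35/69 + 8404 = 579841/69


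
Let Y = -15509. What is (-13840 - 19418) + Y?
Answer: -48767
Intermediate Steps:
(-13840 - 19418) + Y = (-13840 - 19418) - 15509 = -33258 - 15509 = -48767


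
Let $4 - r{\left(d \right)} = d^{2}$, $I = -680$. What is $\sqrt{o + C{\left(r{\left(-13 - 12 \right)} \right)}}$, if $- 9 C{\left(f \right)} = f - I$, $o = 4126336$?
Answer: $\frac{\sqrt{37136965}}{3} \approx 2031.3$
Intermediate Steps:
$r{\left(d \right)} = 4 - d^{2}$
$C{\left(f \right)} = - \frac{680}{9} - \frac{f}{9}$ ($C{\left(f \right)} = - \frac{f - -680}{9} = - \frac{f + 680}{9} = - \frac{680 + f}{9} = - \frac{680}{9} - \frac{f}{9}$)
$\sqrt{o + C{\left(r{\left(-13 - 12 \right)} \right)}} = \sqrt{4126336 - \left(\frac{680}{9} + \frac{4 - \left(-13 - 12\right)^{2}}{9}\right)} = \sqrt{4126336 - \left(\frac{680}{9} + \frac{4 - \left(-25\right)^{2}}{9}\right)} = \sqrt{4126336 - \left(\frac{680}{9} + \frac{4 - 625}{9}\right)} = \sqrt{4126336 - \frac{59}{9}} = \sqrt{\frac{37136965}{9}} = \frac{\sqrt{37136965}}{3}$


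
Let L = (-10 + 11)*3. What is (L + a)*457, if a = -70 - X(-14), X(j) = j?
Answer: -24221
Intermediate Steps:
a = -56 (a = -70 - 1*(-14) = -70 + 14 = -56)
L = 3 (L = 1*3 = 3)
(L + a)*457 = (3 - 56)*457 = -53*457 = -24221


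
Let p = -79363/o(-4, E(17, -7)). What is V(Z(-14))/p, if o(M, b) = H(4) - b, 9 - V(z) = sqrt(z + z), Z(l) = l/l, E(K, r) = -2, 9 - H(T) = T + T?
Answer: -27/79363 + 3*sqrt(2)/79363 ≈ -0.00028675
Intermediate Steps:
H(T) = 9 - 2*T (H(T) = 9 - (T + T) = 9 - 2*T)
Z(l) = 1
V(z) = 9 - sqrt(2)*sqrt(z) (V(z) = 9 - sqrt(z + z) = 9 - sqrt(2*z) = 9 - sqrt(2)*sqrt(z))
o(M, b) = 1 - b (o(M, b) = (9 - 2*4) - b = (9 - 8) - b = 1 - b)
p = -79363/3 (p = -79363/(1 - 1*(-2)) = -79363/(1 + 2) = -79363/3 ≈ -26454.)
V(Z(-14))/p = (9 - sqrt(2)*sqrt(1))/(-79363/3) = (9 - 1*sqrt(2)*1)*(-3/79363) = (9 - sqrt(2))*(-3/79363) = -27/79363 + 3*sqrt(2)/79363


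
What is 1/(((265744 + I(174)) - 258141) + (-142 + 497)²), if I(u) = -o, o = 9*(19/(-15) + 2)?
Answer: 5/668107 ≈ 7.4838e-6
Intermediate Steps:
o = 33/5 (o = 9*(19*(-1/15) + 2) = 9*(-19/15 + 2) = 9*(11/15) = 33/5 ≈ 6.6000)
I(u) = -33/5 (I(u) = -1*33/5 = -33/5)
1/(((265744 + I(174)) - 258141) + (-142 + 497)²) = 1/(((265744 - 33/5) - 258141) + (-142 + 497)²) = 1/((1328687/5 - 258141) + 355²) = 1/(37982/5 + 126025) = 1/(668107/5) = 5/668107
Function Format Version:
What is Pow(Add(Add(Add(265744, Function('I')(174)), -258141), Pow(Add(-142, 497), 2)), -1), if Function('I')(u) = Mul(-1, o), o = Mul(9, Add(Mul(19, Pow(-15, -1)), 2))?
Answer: Rational(5, 668107) ≈ 7.4838e-6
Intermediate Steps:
o = Rational(33, 5) (o = Mul(9, Add(Mul(19, Rational(-1, 15)), 2)) = Mul(9, Add(Rational(-19, 15), 2)) = Mul(9, Rational(11, 15)) = Rational(33, 5) ≈ 6.6000)
Function('I')(u) = Rational(-33, 5) (Function('I')(u) = Mul(-1, Rational(33, 5)) = Rational(-33, 5))
Pow(Add(Add(Add(265744, Function('I')(174)), -258141), Pow(Add(-142, 497), 2)), -1) = Pow(Add(Add(Add(265744, Rational(-33, 5)), -258141), Pow(Add(-142, 497), 2)), -1) = Pow(Add(Add(Rational(1328687, 5), -258141), Pow(355, 2)), -1) = Pow(Add(Rational(37982, 5), 126025), -1) = Pow(Rational(668107, 5), -1) = Rational(5, 668107)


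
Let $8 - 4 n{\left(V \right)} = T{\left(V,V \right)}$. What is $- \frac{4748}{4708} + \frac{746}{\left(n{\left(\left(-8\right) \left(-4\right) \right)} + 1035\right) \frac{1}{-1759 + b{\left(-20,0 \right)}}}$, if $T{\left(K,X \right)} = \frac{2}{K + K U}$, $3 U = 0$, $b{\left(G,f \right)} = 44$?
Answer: $- \frac{13778952507}{11159137} \approx -1234.8$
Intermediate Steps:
$U = 0$ ($U = \frac{1}{3} \cdot 0 = 0$)
$T{\left(K,X \right)} = \frac{2}{K}$ ($T{\left(K,X \right)} = \frac{2}{K + K 0} = \frac{2}{K + 0} = \frac{2}{K}$)
$n{\left(V \right)} = 2 - \frac{1}{2 V}$ ($n{\left(V \right)} = 2 - \frac{2 \frac{1}{V}}{4} = 2 - \frac{1}{2 V}$)
$- \frac{4748}{4708} + \frac{746}{\left(n{\left(\left(-8\right) \left(-4\right) \right)} + 1035\right) \frac{1}{-1759 + b{\left(-20,0 \right)}}} = - \frac{4748}{4708} + \frac{746}{\left(\left(2 - \frac{1}{2 \left(\left(-8\right) \left(-4\right)\right)}\right) + 1035\right) \frac{1}{-1759 + 44}} = \left(-4748\right) \frac{1}{4708} + \frac{746}{\left(\left(2 - \frac{1}{2 \cdot 32}\right) + 1035\right) \frac{1}{-1715}} = - \frac{1187}{1177} + \frac{746}{\left(\left(2 - \frac{1}{64}\right) + 1035\right) \left(- \frac{1}{1715}\right)} = - \frac{1187}{1177} + \frac{746}{\left(\frac{127}{64} + 1035\right) \left(- \frac{1}{1715}\right)} = - \frac{1187}{1177} + \frac{746}{\frac{66367}{64} \left(- \frac{1}{1715}\right)} = - \frac{1187}{1177} + \frac{746}{- \frac{9481}{15680}} = - \frac{1187}{1177} + 746 \left(- \frac{15680}{9481}\right) = - \frac{1187}{1177} - \frac{11697280}{9481} = - \frac{13778952507}{11159137}$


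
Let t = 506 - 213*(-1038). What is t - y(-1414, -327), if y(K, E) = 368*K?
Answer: 741952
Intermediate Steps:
t = 221600 (t = 506 + 221094 = 221600)
t - y(-1414, -327) = 221600 - 368*(-1414) = 221600 - 1*(-520352) = 221600 + 520352 = 741952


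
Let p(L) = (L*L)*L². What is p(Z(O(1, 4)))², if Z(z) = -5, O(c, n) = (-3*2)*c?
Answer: 390625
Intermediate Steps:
O(c, n) = -6*c
p(L) = L⁴ (p(L) = L²*L² = L⁴)
p(Z(O(1, 4)))² = ((-5)⁴)² = 625² = 390625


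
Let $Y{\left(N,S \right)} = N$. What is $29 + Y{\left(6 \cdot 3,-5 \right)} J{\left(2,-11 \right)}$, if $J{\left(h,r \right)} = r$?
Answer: $-169$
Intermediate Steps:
$29 + Y{\left(6 \cdot 3,-5 \right)} J{\left(2,-11 \right)} = 29 + 6 \cdot 3 \left(-11\right) = 29 + 18 \left(-11\right) = 29 - 198 = -169$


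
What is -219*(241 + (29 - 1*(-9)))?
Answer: -61101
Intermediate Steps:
-219*(241 + (29 - 1*(-9))) = -219*(241 + (29 + 9)) = -219*(241 + 38) = -219*279 = -61101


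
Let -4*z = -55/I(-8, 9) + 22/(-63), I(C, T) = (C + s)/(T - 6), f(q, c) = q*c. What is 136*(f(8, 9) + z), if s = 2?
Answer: 558739/63 ≈ 8868.9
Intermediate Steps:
f(q, c) = c*q
I(C, T) = (2 + C)/(-6 + T) (I(C, T) = (C + 2)/(T - 6) = (2 + C)/(-6 + T))
z = -3421/504 (z = -(-55*(-6 + 9)/(2 - 8) + 22/(-63))/4 = -(-55/(-6/3) + 22*(-1/63))/4 = -(-55/((⅓)*(-6)) - 22/63)/4 = -(-55/(-2) - 22/63)/4 = -(-55*(-½) - 22/63)/4 = -(55/2 - 22/63)/4 = -¼*3421/126 = -3421/504 ≈ -6.7877)
136*(f(8, 9) + z) = 136*(9*8 - 3421/504) = 136*(72 - 3421/504) = 136*(32867/504) = 558739/63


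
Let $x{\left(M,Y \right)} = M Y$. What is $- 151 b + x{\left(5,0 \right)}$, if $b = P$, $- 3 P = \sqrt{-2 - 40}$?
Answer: $\frac{151 i \sqrt{42}}{3} \approx 326.2 i$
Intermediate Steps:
$P = - \frac{i \sqrt{42}}{3}$ ($P = - \frac{\sqrt{-2 - 40}}{3} = - \frac{\sqrt{-42}}{3} = - \frac{i \sqrt{42}}{3} \approx - 2.1602 i$)
$b = - \frac{i \sqrt{42}}{3} \approx - 2.1602 i$
$- 151 b + x{\left(5,0 \right)} = - 151 \left(- \frac{i \sqrt{42}}{3}\right) + 5 \cdot 0 = \frac{151 i \sqrt{42}}{3} + 0 = \frac{151 i \sqrt{42}}{3}$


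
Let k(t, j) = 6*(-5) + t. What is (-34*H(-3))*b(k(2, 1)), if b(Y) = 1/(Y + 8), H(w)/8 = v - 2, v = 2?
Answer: 0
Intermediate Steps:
k(t, j) = -30 + t
H(w) = 0 (H(w) = 8*(2 - 2) = 8*0 = 0)
b(Y) = 1/(8 + Y)
(-34*H(-3))*b(k(2, 1)) = (-34*0)/(8 + (-30 + 2)) = 0/(8 - 28) = 0/(-20) = 0*(-1/20) = 0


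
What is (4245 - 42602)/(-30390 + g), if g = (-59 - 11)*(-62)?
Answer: 38357/26050 ≈ 1.4724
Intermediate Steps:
g = 4340 (g = -70*(-62) = 4340)
(4245 - 42602)/(-30390 + g) = (4245 - 42602)/(-30390 + 4340) = -38357/(-26050) = -38357*(-1/26050) = 38357/26050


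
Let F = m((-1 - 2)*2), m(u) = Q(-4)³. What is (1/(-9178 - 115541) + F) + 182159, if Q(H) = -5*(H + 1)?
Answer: 23139614945/124719 ≈ 1.8553e+5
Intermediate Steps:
Q(H) = -5 - 5*H (Q(H) = -5*(1 + H) = -5 - 5*H)
m(u) = 3375 (m(u) = (-5 - 5*(-4))³ = (-5 + 20)³ = 15³ = 3375)
F = 3375
(1/(-9178 - 115541) + F) + 182159 = (1/(-9178 - 115541) + 3375) + 182159 = (1/(-124719) + 3375) + 182159 = (-1/124719 + 3375) + 182159 = 420926624/124719 + 182159 = 23139614945/124719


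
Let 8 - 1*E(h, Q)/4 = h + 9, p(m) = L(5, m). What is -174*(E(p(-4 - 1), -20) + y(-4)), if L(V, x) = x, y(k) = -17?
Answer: 174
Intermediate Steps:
p(m) = m
E(h, Q) = -4 - 4*h (E(h, Q) = 32 - 4*(h + 9) = 32 - 4*(9 + h) = 32 + (-36 - 4*h) = -4 - 4*h)
-174*(E(p(-4 - 1), -20) + y(-4)) = -174*((-4 - 4*(-4 - 1)) - 17) = -174*((-4 - 4*(-5)) - 17) = -174*((-4 + 20) - 17) = -174*(16 - 17) = -174*(-1) = 174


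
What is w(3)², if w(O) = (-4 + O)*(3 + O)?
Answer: 36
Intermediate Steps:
w(3)² = (-12 + 3² - 1*3)² = (-12 + 9 - 3)² = (-6)² = 36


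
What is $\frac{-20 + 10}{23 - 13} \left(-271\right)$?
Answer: $271$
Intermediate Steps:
$\frac{-20 + 10}{23 - 13} \left(-271\right) = - \frac{10}{10} \left(-271\right) = \left(-10\right) \frac{1}{10} \left(-271\right) = \left(-1\right) \left(-271\right) = 271$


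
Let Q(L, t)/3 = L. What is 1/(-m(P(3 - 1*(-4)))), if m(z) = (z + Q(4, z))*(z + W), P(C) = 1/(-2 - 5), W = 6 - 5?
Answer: -49/498 ≈ -0.098394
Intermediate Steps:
Q(L, t) = 3*L
W = 1
P(C) = -1/7 (P(C) = 1/(-7) = -1/7)
m(z) = (1 + z)*(12 + z) (m(z) = (z + 3*4)*(z + 1) = (z + 12)*(1 + z) = (12 + z)*(1 + z) = (1 + z)*(12 + z))
1/(-m(P(3 - 1*(-4)))) = 1/(-(12 + (-1/7)**2 + 13*(-1/7))) = 1/(-(12 + 1/49 - 13/7)) = 1/(-1*498/49) = 1/(-498/49) = -49/498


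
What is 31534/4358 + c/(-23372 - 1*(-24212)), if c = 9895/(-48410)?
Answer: 128226806719/17721545520 ≈ 7.2356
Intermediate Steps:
c = -1979/9682 (c = 9895*(-1/48410) = -1979/9682 ≈ -0.20440)
31534/4358 + c/(-23372 - 1*(-24212)) = 31534/4358 - 1979/(9682*(-23372 - 1*(-24212))) = 31534*(1/4358) - 1979/(9682*(-23372 + 24212)) = 15767/2179 - 1979/9682/840 = 15767/2179 - 1979/9682*1/840 = 15767/2179 - 1979/8132880 = 128226806719/17721545520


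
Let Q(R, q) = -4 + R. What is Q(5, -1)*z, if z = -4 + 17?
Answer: 13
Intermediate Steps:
z = 13
Q(5, -1)*z = (-4 + 5)*13 = 1*13 = 13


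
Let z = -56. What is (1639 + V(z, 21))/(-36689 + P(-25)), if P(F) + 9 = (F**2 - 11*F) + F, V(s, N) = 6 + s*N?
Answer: -469/35823 ≈ -0.013092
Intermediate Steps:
V(s, N) = 6 + N*s
P(F) = -9 + F**2 - 10*F (P(F) = -9 + ((F**2 - 11*F) + F) = -9 + (F**2 - 10*F) = -9 + F**2 - 10*F)
(1639 + V(z, 21))/(-36689 + P(-25)) = (1639 + (6 + 21*(-56)))/(-36689 + (-9 + (-25)**2 - 10*(-25))) = (1639 + (6 - 1176))/(-36689 + (-9 + 625 + 250)) = (1639 - 1170)/(-36689 + 866) = 469/(-35823) = 469*(-1/35823) = -469/35823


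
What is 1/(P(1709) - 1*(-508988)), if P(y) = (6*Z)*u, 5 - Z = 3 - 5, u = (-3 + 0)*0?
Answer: 1/508988 ≈ 1.9647e-6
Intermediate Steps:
u = 0 (u = -3*0 = 0)
Z = 7 (Z = 5 - (3 - 5) = 5 - 1*(-2) = 5 + 2 = 7)
P(y) = 0 (P(y) = (6*7)*0 = 42*0 = 0)
1/(P(1709) - 1*(-508988)) = 1/(0 - 1*(-508988)) = 1/(0 + 508988) = 1/508988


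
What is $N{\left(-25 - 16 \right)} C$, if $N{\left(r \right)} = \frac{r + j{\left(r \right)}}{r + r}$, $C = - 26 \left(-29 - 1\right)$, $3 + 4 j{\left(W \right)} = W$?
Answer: $\frac{20280}{41} \approx 494.63$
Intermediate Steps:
$j{\left(W \right)} = - \frac{3}{4} + \frac{W}{4}$
$C = 780$ ($C = \left(-26\right) \left(-30\right) = 780$)
$N{\left(r \right)} = \frac{- \frac{3}{4} + \frac{5 r}{4}}{2 r}$ ($N{\left(r \right)} = \frac{r + \left(- \frac{3}{4} + \frac{r}{4}\right)}{r + r} = \frac{- \frac{3}{4} + \frac{5 r}{4}}{2 r}$)
$N{\left(-25 - 16 \right)} C = \frac{-3 + 5 \left(-25 - 16\right)}{8 \left(-25 - 16\right)} 780 = \frac{-3 + 5 \left(-41\right)}{8 \left(-41\right)} 780 = \frac{1}{8} \left(- \frac{1}{41}\right) \left(-3 - 205\right) 780 = \frac{1}{8} \left(- \frac{1}{41}\right) \left(-208\right) 780 = \frac{26}{41} \cdot 780 = \frac{20280}{41}$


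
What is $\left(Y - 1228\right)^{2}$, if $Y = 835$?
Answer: $154449$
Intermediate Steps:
$\left(Y - 1228\right)^{2} = \left(835 - 1228\right)^{2} = \left(-393\right)^{2} = 154449$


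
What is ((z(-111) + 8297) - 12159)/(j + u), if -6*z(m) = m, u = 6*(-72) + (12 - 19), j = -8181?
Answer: 7687/17240 ≈ 0.44588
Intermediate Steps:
u = -439 (u = -432 - 7 = -439)
z(m) = -m/6
((z(-111) + 8297) - 12159)/(j + u) = ((-1/6*(-111) + 8297) - 12159)/(-8181 - 439) = ((37/2 + 8297) - 12159)/(-8620) = (16631/2 - 12159)*(-1/8620) = -7687/2*(-1/8620) = 7687/17240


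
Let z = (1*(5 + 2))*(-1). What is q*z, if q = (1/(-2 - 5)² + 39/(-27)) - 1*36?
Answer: 16504/63 ≈ 261.97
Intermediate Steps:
q = -16504/441 (q = (1/(-7)² + 39*(-1/27)) - 36 = (1/49 - 13/9) - 36 = -628/441 - 36 = -16504/441 ≈ -37.424)
z = -7 (z = (1*7)*(-1) = 7*(-1) = -7)
q*z = -16504/441*(-7) = 16504/63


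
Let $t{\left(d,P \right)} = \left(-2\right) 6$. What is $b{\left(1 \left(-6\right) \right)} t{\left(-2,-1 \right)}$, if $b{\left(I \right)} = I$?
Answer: $72$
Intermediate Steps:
$t{\left(d,P \right)} = -12$
$b{\left(1 \left(-6\right) \right)} t{\left(-2,-1 \right)} = 1 \left(-6\right) \left(-12\right) = \left(-6\right) \left(-12\right) = 72$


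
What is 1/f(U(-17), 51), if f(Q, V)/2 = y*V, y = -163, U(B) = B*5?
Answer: -1/16626 ≈ -6.0147e-5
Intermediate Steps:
U(B) = 5*B
f(Q, V) = -326*V (f(Q, V) = 2*(-163*V) = -326*V)
1/f(U(-17), 51) = 1/(-326*51) = 1/(-16626) = -1/16626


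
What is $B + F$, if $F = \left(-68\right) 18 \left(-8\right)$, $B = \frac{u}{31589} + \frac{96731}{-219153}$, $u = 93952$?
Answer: $\frac{67805827980761}{6922824117} \approx 9794.5$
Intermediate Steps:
$B = \frac{17534227097}{6922824117}$ ($B = \frac{93952}{31589} + \frac{96731}{-219153} = 93952 \cdot \frac{1}{31589} + 96731 \left(- \frac{1}{219153}\right) = \frac{93952}{31589} - \frac{96731}{219153} = \frac{17534227097}{6922824117} \approx 2.5328$)
$F = 9792$ ($F = \left(-1224\right) \left(-8\right) = 9792$)
$B + F = \frac{17534227097}{6922824117} + 9792 = \frac{67805827980761}{6922824117}$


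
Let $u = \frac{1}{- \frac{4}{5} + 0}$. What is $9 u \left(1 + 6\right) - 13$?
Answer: $- \frac{367}{4} \approx -91.75$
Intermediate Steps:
$u = - \frac{5}{4}$ ($u = \frac{1}{\left(-4\right) \frac{1}{5} + 0} = \frac{1}{- \frac{4}{5} + 0} = \frac{1}{- \frac{4}{5}} = - \frac{5}{4} \approx -1.25$)
$9 u \left(1 + 6\right) - 13 = 9 \left(- \frac{5 \left(1 + 6\right)}{4}\right) - 13 = 9 \left(\left(- \frac{5}{4}\right) 7\right) - 13 = 9 \left(- \frac{35}{4}\right) - 13 = - \frac{315}{4} - 13 = - \frac{367}{4}$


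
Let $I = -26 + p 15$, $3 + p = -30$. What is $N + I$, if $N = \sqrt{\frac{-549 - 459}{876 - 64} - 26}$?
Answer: $-521 + \frac{i \sqrt{22910}}{29} \approx -521.0 + 5.2193 i$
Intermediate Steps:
$p = -33$ ($p = -3 - 30 = -33$)
$N = \frac{i \sqrt{22910}}{29}$ ($N = \sqrt{- \frac{1008}{812} - 26} = \sqrt{\left(-1008\right) \frac{1}{812} - 26} = \sqrt{- \frac{36}{29} - 26} = \sqrt{- \frac{790}{29}} = \frac{i \sqrt{22910}}{29} \approx 5.2193 i$)
$I = -521$ ($I = -26 - 495 = -521$)
$N + I = \frac{i \sqrt{22910}}{29} - 521 = -521 + \frac{i \sqrt{22910}}{29}$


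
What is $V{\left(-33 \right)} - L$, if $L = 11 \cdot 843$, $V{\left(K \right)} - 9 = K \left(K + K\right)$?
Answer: $-7086$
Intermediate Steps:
$V{\left(K \right)} = 9 + 2 K^{2}$ ($V{\left(K \right)} = 9 + K \left(K + K\right) = 9 + K 2 K = 9 + 2 K^{2}$)
$L = 9273$
$V{\left(-33 \right)} - L = \left(9 + 2 \left(-33\right)^{2}\right) - 9273 = \left(9 + 2 \cdot 1089\right) - 9273 = \left(9 + 2178\right) - 9273 = 2187 - 9273 = -7086$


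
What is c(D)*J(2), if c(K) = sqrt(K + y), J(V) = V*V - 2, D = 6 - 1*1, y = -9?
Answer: 4*I ≈ 4.0*I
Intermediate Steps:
D = 5 (D = 6 - 1 = 5)
J(V) = -2 + V**2 (J(V) = V**2 - 2 = -2 + V**2)
c(K) = sqrt(-9 + K) (c(K) = sqrt(K - 9) = sqrt(-9 + K))
c(D)*J(2) = sqrt(-9 + 5)*(-2 + 2**2) = sqrt(-4)*(-2 + 4) = (2*I)*2 = 4*I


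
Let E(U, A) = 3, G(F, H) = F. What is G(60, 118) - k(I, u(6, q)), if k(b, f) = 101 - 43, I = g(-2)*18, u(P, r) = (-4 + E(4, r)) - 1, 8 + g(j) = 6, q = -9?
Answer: 2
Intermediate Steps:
g(j) = -2 (g(j) = -8 + 6 = -2)
u(P, r) = -2 (u(P, r) = (-4 + 3) - 1 = -1 - 1 = -2)
I = -36 (I = -2*18 = -36)
k(b, f) = 58
G(60, 118) - k(I, u(6, q)) = 60 - 1*58 = 60 - 58 = 2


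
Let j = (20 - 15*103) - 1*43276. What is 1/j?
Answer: -1/44801 ≈ -2.2321e-5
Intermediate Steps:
j = -44801 (j = (20 - 1545) - 43276 = -1525 - 43276 = -44801)
1/j = 1/(-44801) = -1/44801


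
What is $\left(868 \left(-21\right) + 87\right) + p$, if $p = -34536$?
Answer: $-52677$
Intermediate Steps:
$\left(868 \left(-21\right) + 87\right) + p = \left(868 \left(-21\right) + 87\right) - 34536 = \left(-18228 + 87\right) - 34536 = -18141 - 34536 = -52677$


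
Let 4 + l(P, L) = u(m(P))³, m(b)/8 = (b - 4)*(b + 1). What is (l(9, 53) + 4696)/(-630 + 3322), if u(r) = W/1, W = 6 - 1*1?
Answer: 4817/2692 ≈ 1.7894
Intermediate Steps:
W = 5 (W = 6 - 1 = 5)
m(b) = 8*(1 + b)*(-4 + b) (m(b) = 8*((b - 4)*(b + 1)) = 8*((-4 + b)*(1 + b)) = 8*((1 + b)*(-4 + b)) = 8*(1 + b)*(-4 + b))
u(r) = 5 (u(r) = 5/1 = 5*1 = 5)
l(P, L) = 121 (l(P, L) = -4 + 5³ = -4 + 125 = 121)
(l(9, 53) + 4696)/(-630 + 3322) = (121 + 4696)/(-630 + 3322) = 4817/2692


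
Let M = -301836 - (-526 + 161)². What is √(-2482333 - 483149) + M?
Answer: -435061 + 3*I*√329498 ≈ -4.3506e+5 + 1722.1*I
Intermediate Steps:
M = -435061 (M = -301836 - 1*(-365)² = -301836 - 1*133225 = -301836 - 133225 = -435061)
√(-2482333 - 483149) + M = √(-2482333 - 483149) - 435061 = √(-2965482) - 435061 = 3*I*√329498 - 435061 = -435061 + 3*I*√329498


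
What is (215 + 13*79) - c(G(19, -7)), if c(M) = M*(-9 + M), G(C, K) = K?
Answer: 1130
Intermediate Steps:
(215 + 13*79) - c(G(19, -7)) = (215 + 13*79) - (-7)*(-9 - 7) = (215 + 1027) - (-7)*(-16) = 1242 - 1*112 = 1242 - 112 = 1130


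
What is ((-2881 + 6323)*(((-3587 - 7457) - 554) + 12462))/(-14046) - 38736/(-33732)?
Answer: -461903260/2193517 ≈ -210.58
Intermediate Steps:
((-2881 + 6323)*(((-3587 - 7457) - 554) + 12462))/(-14046) - 38736/(-33732) = (3442*((-11044 - 554) + 12462))*(-1/14046) - 38736*(-1/33732) = (3442*(-11598 + 12462))*(-1/14046) + 1076/937 = (3442*864)*(-1/14046) + 1076/937 = 2973888*(-1/14046) + 1076/937 = -495648/2341 + 1076/937 = -461903260/2193517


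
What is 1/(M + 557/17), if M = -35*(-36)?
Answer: 17/21977 ≈ 0.00077354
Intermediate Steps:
M = 1260
1/(M + 557/17) = 1/(1260 + 557/17) = 1/(21977/17) = 17/21977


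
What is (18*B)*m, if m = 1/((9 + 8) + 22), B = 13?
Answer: 6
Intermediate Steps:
m = 1/39 (m = 1/(17 + 22) = 1/39 ≈ 0.025641)
(18*B)*m = (18*13)*(1/39) = 234*(1/39) = 6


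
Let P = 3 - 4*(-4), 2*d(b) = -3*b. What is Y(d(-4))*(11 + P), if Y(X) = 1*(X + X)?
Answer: 360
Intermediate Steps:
d(b) = -3*b/2 (d(b) = (-3*b)/2 = -3*b/2)
Y(X) = 2*X (Y(X) = 1*(2*X) = 2*X)
P = 19 (P = 3 + 16 = 19)
Y(d(-4))*(11 + P) = (2*(-3/2*(-4)))*(11 + 19) = (2*6)*30 = 12*30 = 360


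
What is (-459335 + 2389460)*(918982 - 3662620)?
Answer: -5295564294750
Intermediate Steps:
(-459335 + 2389460)*(918982 - 3662620) = 1930125*(-2743638) = -5295564294750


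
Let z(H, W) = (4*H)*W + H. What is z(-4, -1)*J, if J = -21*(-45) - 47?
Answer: 10776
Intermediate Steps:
z(H, W) = H + 4*H*W (z(H, W) = 4*H*W + H = H + 4*H*W)
J = 898 (J = 945 - 47 = 898)
z(-4, -1)*J = -4*(1 + 4*(-1))*898 = -4*(1 - 4)*898 = -4*(-3)*898 = 12*898 = 10776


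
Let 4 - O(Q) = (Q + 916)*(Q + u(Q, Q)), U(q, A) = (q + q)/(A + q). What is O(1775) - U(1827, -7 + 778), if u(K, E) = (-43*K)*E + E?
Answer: 157853924711098/433 ≈ 3.6456e+11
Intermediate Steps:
U(q, A) = 2*q/(A + q) (U(q, A) = (2*q)/(A + q) = 2*q/(A + q))
u(K, E) = E - 43*E*K (u(K, E) = -43*E*K + E = E - 43*E*K)
O(Q) = 4 - (916 + Q)*(Q + Q*(1 - 43*Q)) (O(Q) = 4 - (Q + 916)*(Q + Q*(1 - 43*Q)) = 4 - (916 + Q)*(Q + Q*(1 - 43*Q)))
O(1775) - U(1827, -7 + 778) = (4 - 1832*1775 + 43*1775**3 + 39386*1775**2) - 2*1827/((-7 + 778) + 1827) = (4 - 3251800 + 43*5592359375 + 39386*3150625) - 2*1827/(771 + 1827) = (4 - 3251800 + 240471453125 + 124090516250) - 2*1827/2598 = 364558717579 - 2*1827/2598 = 364558717579 - 1*609/433 = 364558717579 - 609/433 = 157853924711098/433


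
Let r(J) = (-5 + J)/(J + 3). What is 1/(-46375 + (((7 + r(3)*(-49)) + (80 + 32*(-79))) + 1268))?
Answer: -3/142595 ≈ -2.1039e-5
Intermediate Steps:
r(J) = (-5 + J)/(3 + J)
1/(-46375 + (((7 + r(3)*(-49)) + (80 + 32*(-79))) + 1268)) = 1/(-46375 + (((7 + ((-5 + 3)/(3 + 3))*(-49)) + (80 + 32*(-79))) + 1268)) = 1/(-46375 + (((7 + (-2/6)*(-49)) + (80 - 2528)) + 1268)) = 1/(-46375 + (((7 + ((⅙)*(-2))*(-49)) - 2448) + 1268)) = 1/(-46375 + (((7 - ⅓*(-49)) - 2448) + 1268)) = 1/(-46375 + (((7 + 49/3) - 2448) + 1268)) = 1/(-46375 + ((70/3 - 2448) + 1268)) = 1/(-46375 + (-7274/3 + 1268)) = 1/(-46375 - 3470/3) = 1/(-142595/3) = -3/142595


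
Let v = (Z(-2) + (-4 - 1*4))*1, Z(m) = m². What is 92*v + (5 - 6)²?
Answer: -367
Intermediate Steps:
v = -4 (v = ((-2)² + (-4 - 1*4))*1 = (4 + (-4 - 4))*1 = (4 - 8)*1 = -4*1 = -4)
92*v + (5 - 6)² = 92*(-4) + (5 - 6)² = -368 + (-1)² = -368 + 1 = -367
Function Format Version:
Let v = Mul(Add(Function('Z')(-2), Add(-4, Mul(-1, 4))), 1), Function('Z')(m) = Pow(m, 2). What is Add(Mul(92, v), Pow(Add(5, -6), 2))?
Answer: -367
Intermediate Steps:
v = -4 (v = Mul(Add(Pow(-2, 2), Add(-4, Mul(-1, 4))), 1) = Mul(Add(4, Add(-4, -4)), 1) = Mul(Add(4, -8), 1) = Mul(-4, 1) = -4)
Add(Mul(92, v), Pow(Add(5, -6), 2)) = Add(Mul(92, -4), Pow(Add(5, -6), 2)) = Add(-368, Pow(-1, 2)) = Add(-368, 1) = -367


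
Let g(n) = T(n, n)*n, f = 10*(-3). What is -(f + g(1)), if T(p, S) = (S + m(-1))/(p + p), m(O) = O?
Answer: 30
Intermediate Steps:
f = -30
T(p, S) = (-1 + S)/(2*p) (T(p, S) = (S - 1)/(p + p) = (-1 + S)/((2*p)) = (-1 + S)*(1/(2*p)) = (-1 + S)/(2*p))
g(n) = -½ + n/2 (g(n) = ((-1 + n)/(2*n))*n = -½ + n/2)
-(f + g(1)) = -(-30 + (-½ + (½)*1)) = -(-30 + (-½ + ½)) = -(-30 + 0) = -1*(-30) = 30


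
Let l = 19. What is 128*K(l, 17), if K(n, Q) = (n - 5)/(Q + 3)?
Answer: 448/5 ≈ 89.600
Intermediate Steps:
K(n, Q) = (-5 + n)/(3 + Q)
128*K(l, 17) = 128*((-5 + 19)/(3 + 17)) = 128*(14/20) = 128*((1/20)*14) = 128*(7/10) = 448/5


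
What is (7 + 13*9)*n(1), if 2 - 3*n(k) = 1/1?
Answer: 124/3 ≈ 41.333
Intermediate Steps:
n(k) = ⅓ (n(k) = ⅔ - ⅓/1 = ⅔ - ⅓*1 = ⅔ - ⅓ = ⅓)
(7 + 13*9)*n(1) = (7 + 13*9)*(⅓) = (7 + 117)*(⅓) = 124*(⅓) = 124/3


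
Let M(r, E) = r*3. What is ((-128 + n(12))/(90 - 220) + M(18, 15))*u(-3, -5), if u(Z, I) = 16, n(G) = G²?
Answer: 56032/65 ≈ 862.03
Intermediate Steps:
M(r, E) = 3*r
((-128 + n(12))/(90 - 220) + M(18, 15))*u(-3, -5) = ((-128 + 12²)/(90 - 220) + 3*18)*16 = ((-128 + 144)/(-130) + 54)*16 = (16*(-1/130) + 54)*16 = (-8/65 + 54)*16 = (3502/65)*16 = 56032/65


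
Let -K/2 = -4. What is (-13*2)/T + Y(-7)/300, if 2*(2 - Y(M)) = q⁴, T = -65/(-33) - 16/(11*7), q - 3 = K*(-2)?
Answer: -461403/7400 ≈ -62.352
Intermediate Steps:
K = 8 (K = -2*(-4) = 8)
q = -13 (q = 3 + 8*(-2) = 3 - 16 = -13)
T = 37/21 (T = -65*(-1/33) - 16/77 = 65/33 - 16*1/77 = 65/33 - 16/77 = 37/21 ≈ 1.7619)
Y(M) = -28557/2 (Y(M) = 2 - ½*(-13)⁴ = 2 - ½*28561 = 2 - 28561/2 = -28557/2)
(-13*2)/T + Y(-7)/300 = (-13*2)/(37/21) - 28557/2/300 = -26*21/37 - 28557/2*1/300 = -546/37 - 9519/200 = -461403/7400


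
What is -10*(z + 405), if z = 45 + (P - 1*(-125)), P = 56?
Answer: -6310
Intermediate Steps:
z = 226 (z = 45 + (56 - 1*(-125)) = 45 + (56 + 125) = 45 + 181 = 226)
-10*(z + 405) = -10*(226 + 405) = -10*631 = -6310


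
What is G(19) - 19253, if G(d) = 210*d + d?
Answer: -15244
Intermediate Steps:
G(d) = 211*d
G(19) - 19253 = 211*19 - 19253 = 4009 - 19253 = -15244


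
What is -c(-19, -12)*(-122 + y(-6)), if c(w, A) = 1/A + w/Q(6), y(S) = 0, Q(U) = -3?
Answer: 1525/2 ≈ 762.50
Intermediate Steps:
c(w, A) = 1/A - w/3 (c(w, A) = 1/A + w/(-3) = 1/A + w*(-⅓) = 1/A - w/3)
-c(-19, -12)*(-122 + y(-6)) = -(1/(-12) - ⅓*(-19))*(-122 + 0) = -(-1/12 + 19/3)*(-122) = -25*(-122)/4 = -1*(-1525/2) = 1525/2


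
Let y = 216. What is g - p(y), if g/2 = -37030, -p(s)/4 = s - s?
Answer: -74060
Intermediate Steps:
p(s) = 0 (p(s) = -4*(s - s) = -4*0 = 0)
g = -74060 (g = 2*(-37030) = -74060)
g - p(y) = -74060 - 1*0 = -74060 + 0 = -74060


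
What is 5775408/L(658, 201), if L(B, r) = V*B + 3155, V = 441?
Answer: 5775408/293333 ≈ 19.689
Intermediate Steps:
L(B, r) = 3155 + 441*B (L(B, r) = 441*B + 3155 = 3155 + 441*B)
5775408/L(658, 201) = 5775408/(3155 + 441*658) = 5775408/(3155 + 290178) = 5775408/293333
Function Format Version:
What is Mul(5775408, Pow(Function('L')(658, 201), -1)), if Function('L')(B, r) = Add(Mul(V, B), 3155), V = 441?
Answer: Rational(5775408, 293333) ≈ 19.689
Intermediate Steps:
Function('L')(B, r) = Add(3155, Mul(441, B)) (Function('L')(B, r) = Add(Mul(441, B), 3155) = Add(3155, Mul(441, B)))
Mul(5775408, Pow(Function('L')(658, 201), -1)) = Mul(5775408, Pow(Add(3155, Mul(441, 658)), -1)) = Mul(5775408, Pow(Add(3155, 290178), -1)) = Mul(5775408, Pow(293333, -1)) = Mul(5775408, Rational(1, 293333)) = Rational(5775408, 293333)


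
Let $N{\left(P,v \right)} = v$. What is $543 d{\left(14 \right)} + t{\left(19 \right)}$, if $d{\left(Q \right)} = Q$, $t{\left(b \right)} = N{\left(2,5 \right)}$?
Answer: $7607$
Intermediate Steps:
$t{\left(b \right)} = 5$
$543 d{\left(14 \right)} + t{\left(19 \right)} = 543 \cdot 14 + 5 = 7602 + 5 = 7607$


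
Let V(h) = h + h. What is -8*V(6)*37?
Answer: -3552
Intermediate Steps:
V(h) = 2*h
-8*V(6)*37 = -16*6*37 = -8*12*37 = -96*37 = -3552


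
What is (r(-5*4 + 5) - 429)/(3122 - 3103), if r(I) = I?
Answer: -444/19 ≈ -23.368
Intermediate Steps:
(r(-5*4 + 5) - 429)/(3122 - 3103) = ((-5*4 + 5) - 429)/(3122 - 3103) = ((-20 + 5) - 429)/19 = (-15 - 429)*(1/19) = -444*1/19 = -444/19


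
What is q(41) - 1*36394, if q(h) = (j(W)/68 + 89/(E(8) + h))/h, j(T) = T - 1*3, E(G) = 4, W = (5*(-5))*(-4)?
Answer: -4565980823/125460 ≈ -36394.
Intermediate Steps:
W = 100 (W = -25*(-4) = 100)
j(T) = -3 + T (j(T) = T - 3 = -3 + T)
q(h) = (97/68 + 89/(4 + h))/h (q(h) = ((-3 + 100)/68 + 89/(4 + h))/h = (97*(1/68) + 89/(4 + h))/h = (97/68 + 89/(4 + h))/h)
q(41) - 1*36394 = (1/68)*(6440 + 97*41)/(41*(4 + 41)) - 1*36394 = (1/68)*(1/41)*(6440 + 3977)/45 - 36394 = (1/68)*(1/41)*(1/45)*10417 - 36394 = 10417/125460 - 36394 = -4565980823/125460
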